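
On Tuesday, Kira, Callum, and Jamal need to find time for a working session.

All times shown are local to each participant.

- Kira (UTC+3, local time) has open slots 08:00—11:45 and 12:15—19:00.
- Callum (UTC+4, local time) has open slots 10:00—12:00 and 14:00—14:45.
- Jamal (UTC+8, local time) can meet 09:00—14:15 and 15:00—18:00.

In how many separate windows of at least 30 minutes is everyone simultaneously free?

1

Kira → UTC: 05:00–08:45, 09:15–16:00.
Callum → UTC: 06:00–08:00, 10:00–10:45.
Jamal → UTC: 01:00–06:15, 07:00–10:00.
Kira ∩ Callum: 06:00–08:00, 10:00–10:45.
Kira ∩ Callum ∩ Jamal: 06:00–06:15, 07:00–08:00.
Windows ≥ 30 min: 07:00–08:00.
That's 1 window.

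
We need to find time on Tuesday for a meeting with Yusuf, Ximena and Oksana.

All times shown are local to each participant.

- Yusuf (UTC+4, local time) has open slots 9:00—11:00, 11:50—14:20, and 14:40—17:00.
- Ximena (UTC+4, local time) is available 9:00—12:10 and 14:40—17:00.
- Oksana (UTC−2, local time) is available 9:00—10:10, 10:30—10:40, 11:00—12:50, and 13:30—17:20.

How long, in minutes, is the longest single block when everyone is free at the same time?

Yusuf → UTC: 05:00–07:00, 07:50–10:20, 10:40–13:00.
Ximena → UTC: 05:00–08:10, 10:40–13:00.
Oksana → UTC: 11:00–12:10, 12:30–12:40, 13:00–14:50, 15:30–19:20.
Yusuf ∩ Ximena: 05:00–07:00, 07:50–08:10, 10:40–13:00.
Yusuf ∩ Ximena ∩ Oksana: 11:00–12:10, 12:30–12:40.
Common window lengths: 70, 10 min; longest is 70.

70 minutes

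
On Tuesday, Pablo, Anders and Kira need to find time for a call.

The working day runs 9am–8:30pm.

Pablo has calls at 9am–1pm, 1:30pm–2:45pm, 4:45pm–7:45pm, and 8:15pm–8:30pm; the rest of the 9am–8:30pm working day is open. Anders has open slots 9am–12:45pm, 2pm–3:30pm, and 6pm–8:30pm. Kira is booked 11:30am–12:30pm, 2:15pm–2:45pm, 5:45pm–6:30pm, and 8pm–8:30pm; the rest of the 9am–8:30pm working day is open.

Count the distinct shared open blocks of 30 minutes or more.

Pablo free within 09:00–20:30: 13:00–13:30, 14:45–16:45, 19:45–20:15.
Kira free within 09:00–20:30: 09:00–11:30, 12:30–14:15, 14:45–17:45, 18:30–20:00.
Pablo ∩ Anders: 14:45–15:30, 19:45–20:15.
Pablo ∩ Anders ∩ Kira: 14:45–15:30, 19:45–20:00.
Windows ≥ 30 min: 14:45–15:30.
That's 1 window.

1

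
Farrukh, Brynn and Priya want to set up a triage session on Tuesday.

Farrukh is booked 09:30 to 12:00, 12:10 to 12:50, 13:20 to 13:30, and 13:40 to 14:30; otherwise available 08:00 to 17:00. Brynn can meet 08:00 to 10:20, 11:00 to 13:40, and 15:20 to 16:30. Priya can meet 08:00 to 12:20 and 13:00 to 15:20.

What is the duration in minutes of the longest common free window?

90 minutes

Farrukh free within 08:00–17:00: 08:00–09:30, 12:00–12:10, 12:50–13:20, 13:30–13:40, 14:30–17:00.
Farrukh ∩ Brynn: 08:00–09:30, 12:00–12:10, 12:50–13:20, 13:30–13:40, 15:20–16:30.
Farrukh ∩ Brynn ∩ Priya: 08:00–09:30, 12:00–12:10, 13:00–13:20, 13:30–13:40.
Common window lengths: 90, 10, 20, 10 min; longest is 90.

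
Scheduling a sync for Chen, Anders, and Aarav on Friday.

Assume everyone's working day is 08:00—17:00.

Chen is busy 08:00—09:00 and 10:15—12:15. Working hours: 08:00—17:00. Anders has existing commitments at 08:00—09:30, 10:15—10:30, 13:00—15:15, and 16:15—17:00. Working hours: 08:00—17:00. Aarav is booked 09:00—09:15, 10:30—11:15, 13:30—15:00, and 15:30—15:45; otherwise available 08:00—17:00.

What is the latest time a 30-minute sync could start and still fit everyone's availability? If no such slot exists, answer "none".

15:45

Chen free within 08:00–17:00: 09:00–10:15, 12:15–17:00.
Anders free within 08:00–17:00: 09:30–10:15, 10:30–13:00, 15:15–16:15.
Aarav free within 08:00–17:00: 08:00–09:00, 09:15–10:30, 11:15–13:30, 15:00–15:30, 15:45–17:00.
Chen ∩ Anders: 09:30–10:15, 12:15–13:00, 15:15–16:15.
Chen ∩ Anders ∩ Aarav: 09:30–10:15, 12:15–13:00, 15:15–15:30, 15:45–16:15.
Windows ≥ 30 min: 09:30–10:15, 12:15–13:00, 15:45–16:15.
Latest start in the last window 15:45–16:15 is 16:15 − 30 min = 15:45.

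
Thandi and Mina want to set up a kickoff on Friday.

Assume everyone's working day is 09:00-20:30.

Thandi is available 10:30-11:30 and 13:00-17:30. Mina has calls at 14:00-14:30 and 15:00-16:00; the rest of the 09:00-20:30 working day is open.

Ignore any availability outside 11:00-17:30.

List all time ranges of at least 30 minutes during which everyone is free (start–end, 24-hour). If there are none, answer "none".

Mina free within 09:00–20:30: 09:00–14:00, 14:30–15:00, 16:00–20:30.
Thandi ∩ Mina: 10:30–11:30, 13:00–14:00, 14:30–15:00, 16:00–17:30.
Restricted to 11:00–17:30: 11:00–11:30, 13:00–14:00, 14:30–15:00, 16:00–17:30.
Windows ≥ 30 min: 11:00–11:30, 13:00–14:00, 14:30–15:00, 16:00–17:30.

11:00–11:30, 13:00–14:00, 14:30–15:00, 16:00–17:30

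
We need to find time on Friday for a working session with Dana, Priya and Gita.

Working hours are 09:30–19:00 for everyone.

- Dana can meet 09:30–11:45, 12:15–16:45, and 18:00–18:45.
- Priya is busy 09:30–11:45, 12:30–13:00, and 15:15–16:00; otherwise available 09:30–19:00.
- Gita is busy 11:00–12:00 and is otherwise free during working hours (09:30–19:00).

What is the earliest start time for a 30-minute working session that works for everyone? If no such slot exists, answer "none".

Priya free within 09:30–19:00: 11:45–12:30, 13:00–15:15, 16:00–19:00.
Gita free within 09:30–19:00: 09:30–11:00, 12:00–19:00.
Dana ∩ Priya: 12:15–12:30, 13:00–15:15, 16:00–16:45, 18:00–18:45.
Dana ∩ Priya ∩ Gita: 12:15–12:30, 13:00–15:15, 16:00–16:45, 18:00–18:45.
Windows ≥ 30 min: 13:00–15:15, 16:00–16:45, 18:00–18:45.
Earliest such window starts at 13:00.

13:00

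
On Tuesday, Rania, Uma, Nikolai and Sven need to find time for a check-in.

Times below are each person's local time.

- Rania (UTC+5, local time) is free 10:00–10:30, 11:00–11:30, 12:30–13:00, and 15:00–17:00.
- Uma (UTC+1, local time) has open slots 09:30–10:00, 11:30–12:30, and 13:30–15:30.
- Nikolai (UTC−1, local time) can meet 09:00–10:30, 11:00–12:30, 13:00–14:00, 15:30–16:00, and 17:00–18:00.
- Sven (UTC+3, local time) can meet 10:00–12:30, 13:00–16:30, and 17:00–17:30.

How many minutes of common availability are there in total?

Rania → UTC: 05:00–05:30, 06:00–06:30, 07:30–08:00, 10:00–12:00.
Uma → UTC: 08:30–09:00, 10:30–11:30, 12:30–14:30.
Nikolai → UTC: 10:00–11:30, 12:00–13:30, 14:00–15:00, 16:30–17:00, 18:00–19:00.
Sven → UTC: 07:00–09:30, 10:00–13:30, 14:00–14:30.
Rania ∩ Uma: 10:30–11:30.
Rania ∩ Uma ∩ Nikolai: 10:30–11:30.
Rania ∩ Uma ∩ Nikolai ∩ Sven: 10:30–11:30.
Total common minutes: 60.

60 minutes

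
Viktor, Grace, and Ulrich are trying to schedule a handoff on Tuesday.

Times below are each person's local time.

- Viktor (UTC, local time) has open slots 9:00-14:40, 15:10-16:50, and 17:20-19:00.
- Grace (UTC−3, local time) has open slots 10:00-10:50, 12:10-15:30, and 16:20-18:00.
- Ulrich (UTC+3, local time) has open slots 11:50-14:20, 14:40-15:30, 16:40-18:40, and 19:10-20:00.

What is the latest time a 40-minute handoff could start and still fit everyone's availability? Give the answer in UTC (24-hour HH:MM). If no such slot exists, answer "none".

Viktor → UTC: 09:00–14:40, 15:10–16:50, 17:20–19:00.
Grace → UTC: 13:00–13:50, 15:10–18:30, 19:20–21:00.
Ulrich → UTC: 08:50–11:20, 11:40–12:30, 13:40–15:40, 16:10–17:00.
Viktor ∩ Grace: 13:00–13:50, 15:10–16:50, 17:20–18:30.
Viktor ∩ Grace ∩ Ulrich: 13:40–13:50, 15:10–15:40, 16:10–16:50.
Windows ≥ 40 min: 16:10–16:50.
Latest start in the last window 16:10–16:50 is 16:50 − 40 min = 16:10.

16:10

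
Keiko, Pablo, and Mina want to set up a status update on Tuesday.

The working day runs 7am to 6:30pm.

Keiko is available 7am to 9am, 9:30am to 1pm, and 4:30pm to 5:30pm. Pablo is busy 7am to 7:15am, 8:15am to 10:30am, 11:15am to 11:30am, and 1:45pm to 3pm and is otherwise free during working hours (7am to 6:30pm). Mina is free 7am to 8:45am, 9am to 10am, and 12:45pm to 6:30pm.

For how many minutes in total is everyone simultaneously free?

135 minutes

Pablo free within 07:00–18:30: 07:15–08:15, 10:30–11:15, 11:30–13:45, 15:00–18:30.
Keiko ∩ Pablo: 07:15–08:15, 10:30–11:15, 11:30–13:00, 16:30–17:30.
Keiko ∩ Pablo ∩ Mina: 07:15–08:15, 12:45–13:00, 16:30–17:30.
Total common minutes: 60 + 15 + 60 = 135.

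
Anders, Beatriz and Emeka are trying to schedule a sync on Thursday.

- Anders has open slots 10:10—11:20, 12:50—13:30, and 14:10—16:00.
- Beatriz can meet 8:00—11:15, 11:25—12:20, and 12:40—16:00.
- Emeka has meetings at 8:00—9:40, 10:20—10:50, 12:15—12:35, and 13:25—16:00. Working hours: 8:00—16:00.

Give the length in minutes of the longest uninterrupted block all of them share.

Emeka free within 08:00–16:00: 09:40–10:20, 10:50–12:15, 12:35–13:25.
Anders ∩ Beatriz: 10:10–11:15, 12:50–13:30, 14:10–16:00.
Anders ∩ Beatriz ∩ Emeka: 10:10–10:20, 10:50–11:15, 12:50–13:25.
Common window lengths: 10, 25, 35 min; longest is 35.

35 minutes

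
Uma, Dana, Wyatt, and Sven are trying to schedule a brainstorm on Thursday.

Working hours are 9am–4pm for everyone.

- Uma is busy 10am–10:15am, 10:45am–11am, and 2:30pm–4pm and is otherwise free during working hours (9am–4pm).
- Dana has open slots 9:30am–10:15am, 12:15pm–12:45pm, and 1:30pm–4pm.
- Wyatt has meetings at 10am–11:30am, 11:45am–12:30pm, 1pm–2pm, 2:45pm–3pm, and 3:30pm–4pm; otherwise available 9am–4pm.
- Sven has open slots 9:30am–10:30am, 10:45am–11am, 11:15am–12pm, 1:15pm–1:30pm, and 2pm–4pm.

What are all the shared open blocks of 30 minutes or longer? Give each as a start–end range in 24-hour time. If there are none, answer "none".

09:30–10:00, 14:00–14:30

Uma free within 09:00–16:00: 09:00–10:00, 10:15–10:45, 11:00–14:30.
Wyatt free within 09:00–16:00: 09:00–10:00, 11:30–11:45, 12:30–13:00, 14:00–14:45, 15:00–15:30.
Uma ∩ Dana: 09:30–10:00, 12:15–12:45, 13:30–14:30.
Uma ∩ Dana ∩ Wyatt: 09:30–10:00, 12:30–12:45, 14:00–14:30.
Uma ∩ Dana ∩ Wyatt ∩ Sven: 09:30–10:00, 14:00–14:30.
Windows ≥ 30 min: 09:30–10:00, 14:00–14:30.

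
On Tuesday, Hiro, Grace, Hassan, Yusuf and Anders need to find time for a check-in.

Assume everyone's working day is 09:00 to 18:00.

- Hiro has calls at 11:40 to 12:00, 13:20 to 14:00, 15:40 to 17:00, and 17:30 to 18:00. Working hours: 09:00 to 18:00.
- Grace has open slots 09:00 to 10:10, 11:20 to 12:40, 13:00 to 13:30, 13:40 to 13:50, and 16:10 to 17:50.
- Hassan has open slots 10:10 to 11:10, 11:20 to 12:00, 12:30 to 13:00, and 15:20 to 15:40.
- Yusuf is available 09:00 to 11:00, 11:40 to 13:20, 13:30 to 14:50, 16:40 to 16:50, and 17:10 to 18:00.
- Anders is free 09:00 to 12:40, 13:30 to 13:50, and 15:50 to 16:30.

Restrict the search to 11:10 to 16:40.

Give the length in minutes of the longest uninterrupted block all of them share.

10 minutes

Hiro free within 09:00–18:00: 09:00–11:40, 12:00–13:20, 14:00–15:40, 17:00–17:30.
Hiro ∩ Grace: 09:00–10:10, 11:20–11:40, 12:00–12:40, 13:00–13:20, 17:00–17:30.
Hiro ∩ Grace ∩ Hassan: 11:20–11:40, 12:30–12:40.
Hiro ∩ Grace ∩ Hassan ∩ Yusuf: 12:30–12:40.
Hiro ∩ Grace ∩ Hassan ∩ Yusuf ∩ Anders: 12:30–12:40.
Restricted to 11:10–16:40: 12:30–12:40.
Single common window of 10 minutes.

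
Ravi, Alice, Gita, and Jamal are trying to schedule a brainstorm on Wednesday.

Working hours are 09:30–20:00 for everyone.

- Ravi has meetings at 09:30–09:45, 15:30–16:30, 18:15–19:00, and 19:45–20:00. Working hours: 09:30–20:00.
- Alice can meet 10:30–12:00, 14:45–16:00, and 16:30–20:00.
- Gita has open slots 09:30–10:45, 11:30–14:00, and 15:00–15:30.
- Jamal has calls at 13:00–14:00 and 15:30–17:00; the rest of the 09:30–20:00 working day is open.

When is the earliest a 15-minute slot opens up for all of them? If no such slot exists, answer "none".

10:30

Ravi free within 09:30–20:00: 09:45–15:30, 16:30–18:15, 19:00–19:45.
Jamal free within 09:30–20:00: 09:30–13:00, 14:00–15:30, 17:00–20:00.
Ravi ∩ Alice: 10:30–12:00, 14:45–15:30, 16:30–18:15, 19:00–19:45.
Ravi ∩ Alice ∩ Gita: 10:30–10:45, 11:30–12:00, 15:00–15:30.
Ravi ∩ Alice ∩ Gita ∩ Jamal: 10:30–10:45, 11:30–12:00, 15:00–15:30.
Windows ≥ 15 min: 10:30–10:45, 11:30–12:00, 15:00–15:30.
Earliest such window starts at 10:30.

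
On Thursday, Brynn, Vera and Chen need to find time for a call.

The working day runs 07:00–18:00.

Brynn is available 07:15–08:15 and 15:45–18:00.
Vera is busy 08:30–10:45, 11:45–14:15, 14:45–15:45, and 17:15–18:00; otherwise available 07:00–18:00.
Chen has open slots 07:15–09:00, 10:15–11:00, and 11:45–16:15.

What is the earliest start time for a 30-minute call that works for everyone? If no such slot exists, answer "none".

Vera free within 07:00–18:00: 07:00–08:30, 10:45–11:45, 14:15–14:45, 15:45–17:15.
Brynn ∩ Vera: 07:15–08:15, 15:45–17:15.
Brynn ∩ Vera ∩ Chen: 07:15–08:15, 15:45–16:15.
Windows ≥ 30 min: 07:15–08:15, 15:45–16:15.
Earliest such window starts at 07:15.

07:15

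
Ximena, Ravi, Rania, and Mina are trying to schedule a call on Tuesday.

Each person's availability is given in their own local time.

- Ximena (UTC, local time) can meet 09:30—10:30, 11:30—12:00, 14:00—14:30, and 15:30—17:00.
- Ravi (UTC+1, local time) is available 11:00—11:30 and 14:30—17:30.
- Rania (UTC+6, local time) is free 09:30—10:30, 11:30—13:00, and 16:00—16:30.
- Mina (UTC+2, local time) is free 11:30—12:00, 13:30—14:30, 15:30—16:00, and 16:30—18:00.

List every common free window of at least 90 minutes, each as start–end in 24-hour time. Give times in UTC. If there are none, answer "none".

Ximena → UTC: 09:30–10:30, 11:30–12:00, 14:00–14:30, 15:30–17:00.
Ravi → UTC: 10:00–10:30, 13:30–16:30.
Rania → UTC: 03:30–04:30, 05:30–07:00, 10:00–10:30.
Mina → UTC: 09:30–10:00, 11:30–12:30, 13:30–14:00, 14:30–16:00.
Ximena ∩ Ravi: 10:00–10:30, 14:00–14:30, 15:30–16:30.
Ximena ∩ Ravi ∩ Rania: 10:00–10:30.
Ximena ∩ Ravi ∩ Rania ∩ Mina: (none).
Windows ≥ 90 min: (none).

none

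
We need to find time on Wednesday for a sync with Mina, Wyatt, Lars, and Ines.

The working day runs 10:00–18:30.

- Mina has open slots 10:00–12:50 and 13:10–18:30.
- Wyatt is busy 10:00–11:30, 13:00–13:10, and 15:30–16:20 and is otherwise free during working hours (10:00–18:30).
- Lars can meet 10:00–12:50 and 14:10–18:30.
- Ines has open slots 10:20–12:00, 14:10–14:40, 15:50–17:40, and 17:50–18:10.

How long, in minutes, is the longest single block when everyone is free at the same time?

80 minutes

Wyatt free within 10:00–18:30: 11:30–13:00, 13:10–15:30, 16:20–18:30.
Mina ∩ Wyatt: 11:30–12:50, 13:10–15:30, 16:20–18:30.
Mina ∩ Wyatt ∩ Lars: 11:30–12:50, 14:10–15:30, 16:20–18:30.
Mina ∩ Wyatt ∩ Lars ∩ Ines: 11:30–12:00, 14:10–14:40, 16:20–17:40, 17:50–18:10.
Common window lengths: 30, 30, 80, 20 min; longest is 80.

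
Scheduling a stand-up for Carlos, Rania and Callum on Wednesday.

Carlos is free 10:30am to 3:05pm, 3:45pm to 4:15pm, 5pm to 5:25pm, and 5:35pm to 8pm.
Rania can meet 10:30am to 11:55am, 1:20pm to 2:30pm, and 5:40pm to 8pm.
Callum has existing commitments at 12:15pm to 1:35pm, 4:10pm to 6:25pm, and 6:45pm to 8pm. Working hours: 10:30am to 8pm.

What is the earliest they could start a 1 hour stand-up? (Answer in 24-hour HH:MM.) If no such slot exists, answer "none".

Callum free within 10:30–20:00: 10:30–12:15, 13:35–16:10, 18:25–18:45.
Carlos ∩ Rania: 10:30–11:55, 13:20–14:30, 17:40–20:00.
Carlos ∩ Rania ∩ Callum: 10:30–11:55, 13:35–14:30, 18:25–18:45.
Windows ≥ 60 min: 10:30–11:55.
Earliest such window starts at 10:30.

10:30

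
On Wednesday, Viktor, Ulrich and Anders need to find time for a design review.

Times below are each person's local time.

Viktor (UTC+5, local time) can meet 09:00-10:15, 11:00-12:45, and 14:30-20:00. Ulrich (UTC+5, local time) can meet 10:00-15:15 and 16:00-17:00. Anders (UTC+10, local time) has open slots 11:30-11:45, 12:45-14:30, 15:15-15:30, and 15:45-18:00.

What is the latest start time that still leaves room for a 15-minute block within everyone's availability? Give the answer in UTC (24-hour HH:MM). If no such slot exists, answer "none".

Viktor → UTC: 04:00–05:15, 06:00–07:45, 09:30–15:00.
Ulrich → UTC: 05:00–10:15, 11:00–12:00.
Anders → UTC: 01:30–01:45, 02:45–04:30, 05:15–05:30, 05:45–08:00.
Viktor ∩ Ulrich: 05:00–05:15, 06:00–07:45, 09:30–10:15, 11:00–12:00.
Viktor ∩ Ulrich ∩ Anders: 06:00–07:45.
Windows ≥ 15 min: 06:00–07:45.
Latest start in the last window 06:00–07:45 is 07:45 − 15 min = 07:30.

07:30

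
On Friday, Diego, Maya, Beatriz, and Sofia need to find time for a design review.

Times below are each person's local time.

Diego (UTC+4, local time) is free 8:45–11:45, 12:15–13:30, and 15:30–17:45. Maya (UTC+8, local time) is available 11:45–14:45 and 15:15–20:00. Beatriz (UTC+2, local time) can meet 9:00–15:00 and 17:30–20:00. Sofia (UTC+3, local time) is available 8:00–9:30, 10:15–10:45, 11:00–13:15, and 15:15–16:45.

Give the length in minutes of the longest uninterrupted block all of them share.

Diego → UTC: 04:45–07:45, 08:15–09:30, 11:30–13:45.
Maya → UTC: 03:45–06:45, 07:15–12:00.
Beatriz → UTC: 07:00–13:00, 15:30–18:00.
Sofia → UTC: 05:00–06:30, 07:15–07:45, 08:00–10:15, 12:15–13:45.
Diego ∩ Maya: 04:45–06:45, 07:15–07:45, 08:15–09:30, 11:30–12:00.
Diego ∩ Maya ∩ Beatriz: 07:15–07:45, 08:15–09:30, 11:30–12:00.
Diego ∩ Maya ∩ Beatriz ∩ Sofia: 07:15–07:45, 08:15–09:30.
Common window lengths: 30, 75 min; longest is 75.

75 minutes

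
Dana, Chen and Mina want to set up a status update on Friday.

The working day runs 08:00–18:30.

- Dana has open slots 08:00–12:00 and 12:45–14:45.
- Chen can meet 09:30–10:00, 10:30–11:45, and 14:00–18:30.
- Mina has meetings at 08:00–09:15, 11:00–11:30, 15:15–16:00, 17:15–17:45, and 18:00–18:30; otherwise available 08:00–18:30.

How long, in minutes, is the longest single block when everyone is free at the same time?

45 minutes

Mina free within 08:00–18:30: 09:15–11:00, 11:30–15:15, 16:00–17:15, 17:45–18:00.
Dana ∩ Chen: 09:30–10:00, 10:30–11:45, 14:00–14:45.
Dana ∩ Chen ∩ Mina: 09:30–10:00, 10:30–11:00, 11:30–11:45, 14:00–14:45.
Common window lengths: 30, 30, 15, 45 min; longest is 45.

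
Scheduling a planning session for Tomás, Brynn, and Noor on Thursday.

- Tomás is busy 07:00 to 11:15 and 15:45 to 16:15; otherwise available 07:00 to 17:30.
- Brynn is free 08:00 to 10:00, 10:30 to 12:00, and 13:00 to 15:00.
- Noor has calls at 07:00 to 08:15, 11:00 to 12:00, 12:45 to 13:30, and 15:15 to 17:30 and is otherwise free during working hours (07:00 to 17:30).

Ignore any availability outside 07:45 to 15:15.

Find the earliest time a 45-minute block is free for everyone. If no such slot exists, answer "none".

Tomás free within 07:00–17:30: 11:15–15:45, 16:15–17:30.
Noor free within 07:00–17:30: 08:15–11:00, 12:00–12:45, 13:30–15:15.
Tomás ∩ Brynn: 11:15–12:00, 13:00–15:00.
Tomás ∩ Brynn ∩ Noor: 13:30–15:00.
Restricted to 07:45–15:15: 13:30–15:00.
Windows ≥ 45 min: 13:30–15:00.
Earliest such window starts at 13:30.

13:30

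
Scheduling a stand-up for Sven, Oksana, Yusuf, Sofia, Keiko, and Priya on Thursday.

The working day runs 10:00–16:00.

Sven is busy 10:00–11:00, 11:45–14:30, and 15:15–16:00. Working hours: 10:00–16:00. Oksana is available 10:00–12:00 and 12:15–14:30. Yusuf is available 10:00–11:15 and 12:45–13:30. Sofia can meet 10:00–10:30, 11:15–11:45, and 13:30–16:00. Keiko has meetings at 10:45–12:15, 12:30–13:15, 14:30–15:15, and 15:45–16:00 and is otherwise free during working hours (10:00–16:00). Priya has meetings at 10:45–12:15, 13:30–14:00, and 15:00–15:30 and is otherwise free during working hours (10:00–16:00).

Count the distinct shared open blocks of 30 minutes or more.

0

Sven free within 10:00–16:00: 11:00–11:45, 14:30–15:15.
Keiko free within 10:00–16:00: 10:00–10:45, 12:15–12:30, 13:15–14:30, 15:15–15:45.
Priya free within 10:00–16:00: 10:00–10:45, 12:15–13:30, 14:00–15:00, 15:30–16:00.
Sven ∩ Oksana: 11:00–11:45.
Sven ∩ Oksana ∩ Yusuf: 11:00–11:15.
Sven ∩ Oksana ∩ Yusuf ∩ Sofia: (none).
Sven ∩ Oksana ∩ Yusuf ∩ Sofia ∩ Keiko: (none).
Sven ∩ Oksana ∩ Yusuf ∩ Sofia ∩ Keiko ∩ Priya: (none).
Windows ≥ 30 min: (none).
That's 0 windows.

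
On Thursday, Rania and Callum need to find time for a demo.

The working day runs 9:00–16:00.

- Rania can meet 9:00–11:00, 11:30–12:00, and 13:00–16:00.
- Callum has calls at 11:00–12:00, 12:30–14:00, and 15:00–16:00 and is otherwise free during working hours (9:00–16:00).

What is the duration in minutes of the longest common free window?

Callum free within 09:00–16:00: 09:00–11:00, 12:00–12:30, 14:00–15:00.
Rania ∩ Callum: 09:00–11:00, 14:00–15:00.
Common window lengths: 120, 60 min; longest is 120.

120 minutes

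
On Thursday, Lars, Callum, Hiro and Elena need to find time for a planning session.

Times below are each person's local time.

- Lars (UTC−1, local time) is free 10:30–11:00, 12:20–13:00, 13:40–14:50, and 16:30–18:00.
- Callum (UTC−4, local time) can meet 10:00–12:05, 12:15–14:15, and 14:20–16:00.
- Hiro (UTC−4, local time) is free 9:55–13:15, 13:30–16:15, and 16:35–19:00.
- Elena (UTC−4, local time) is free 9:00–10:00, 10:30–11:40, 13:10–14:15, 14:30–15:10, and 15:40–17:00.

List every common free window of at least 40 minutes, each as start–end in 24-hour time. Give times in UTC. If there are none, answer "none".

14:40–15:40, 17:30–18:15

Lars → UTC: 11:30–12:00, 13:20–14:00, 14:40–15:50, 17:30–19:00.
Callum → UTC: 14:00–16:05, 16:15–18:15, 18:20–20:00.
Hiro → UTC: 13:55–17:15, 17:30–20:15, 20:35–23:00.
Elena → UTC: 13:00–14:00, 14:30–15:40, 17:10–18:15, 18:30–19:10, 19:40–21:00.
Lars ∩ Callum: 14:40–15:50, 17:30–18:15, 18:20–19:00.
Lars ∩ Callum ∩ Hiro: 14:40–15:50, 17:30–18:15, 18:20–19:00.
Lars ∩ Callum ∩ Hiro ∩ Elena: 14:40–15:40, 17:30–18:15, 18:30–19:00.
Windows ≥ 40 min: 14:40–15:40, 17:30–18:15.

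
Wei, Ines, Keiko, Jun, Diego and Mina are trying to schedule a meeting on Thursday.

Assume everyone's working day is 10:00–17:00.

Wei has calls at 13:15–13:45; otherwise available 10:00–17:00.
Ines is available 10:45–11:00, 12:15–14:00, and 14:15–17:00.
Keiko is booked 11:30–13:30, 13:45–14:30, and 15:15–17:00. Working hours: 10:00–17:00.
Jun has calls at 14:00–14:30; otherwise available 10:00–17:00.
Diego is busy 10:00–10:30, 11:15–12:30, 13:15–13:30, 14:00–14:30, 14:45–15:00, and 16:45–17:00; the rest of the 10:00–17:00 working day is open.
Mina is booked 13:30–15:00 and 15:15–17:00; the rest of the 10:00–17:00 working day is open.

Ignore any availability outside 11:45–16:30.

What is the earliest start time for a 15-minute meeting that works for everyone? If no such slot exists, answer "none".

15:00

Wei free within 10:00–17:00: 10:00–13:15, 13:45–17:00.
Keiko free within 10:00–17:00: 10:00–11:30, 13:30–13:45, 14:30–15:15.
Jun free within 10:00–17:00: 10:00–14:00, 14:30–17:00.
Diego free within 10:00–17:00: 10:30–11:15, 12:30–13:15, 13:30–14:00, 14:30–14:45, 15:00–16:45.
Mina free within 10:00–17:00: 10:00–13:30, 15:00–15:15.
Wei ∩ Ines: 10:45–11:00, 12:15–13:15, 13:45–14:00, 14:15–17:00.
Wei ∩ Ines ∩ Keiko: 10:45–11:00, 14:30–15:15.
Wei ∩ Ines ∩ Keiko ∩ Jun: 10:45–11:00, 14:30–15:15.
Wei ∩ Ines ∩ Keiko ∩ Jun ∩ Diego: 10:45–11:00, 14:30–14:45, 15:00–15:15.
Wei ∩ Ines ∩ Keiko ∩ Jun ∩ Diego ∩ Mina: 10:45–11:00, 15:00–15:15.
Restricted to 11:45–16:30: 15:00–15:15.
Windows ≥ 15 min: 15:00–15:15.
Earliest such window starts at 15:00.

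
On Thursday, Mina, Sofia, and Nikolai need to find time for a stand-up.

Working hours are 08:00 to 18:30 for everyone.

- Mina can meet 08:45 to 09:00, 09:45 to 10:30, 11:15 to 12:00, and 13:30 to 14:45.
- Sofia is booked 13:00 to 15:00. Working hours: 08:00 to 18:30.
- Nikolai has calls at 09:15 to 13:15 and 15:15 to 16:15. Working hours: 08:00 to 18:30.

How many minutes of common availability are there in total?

Sofia free within 08:00–18:30: 08:00–13:00, 15:00–18:30.
Nikolai free within 08:00–18:30: 08:00–09:15, 13:15–15:15, 16:15–18:30.
Mina ∩ Sofia: 08:45–09:00, 09:45–10:30, 11:15–12:00.
Mina ∩ Sofia ∩ Nikolai: 08:45–09:00.
Total common minutes: 15.

15 minutes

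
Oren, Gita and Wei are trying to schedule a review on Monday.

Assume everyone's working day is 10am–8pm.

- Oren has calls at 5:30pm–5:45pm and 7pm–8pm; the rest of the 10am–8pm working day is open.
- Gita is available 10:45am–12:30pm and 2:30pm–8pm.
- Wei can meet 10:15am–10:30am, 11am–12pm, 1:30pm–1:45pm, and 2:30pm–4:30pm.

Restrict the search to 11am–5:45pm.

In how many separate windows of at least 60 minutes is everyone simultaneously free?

Oren free within 10:00–20:00: 10:00–17:30, 17:45–19:00.
Oren ∩ Gita: 10:45–12:30, 14:30–17:30, 17:45–19:00.
Oren ∩ Gita ∩ Wei: 11:00–12:00, 14:30–16:30.
Restricted to 11:00–17:45: 11:00–12:00, 14:30–16:30.
Windows ≥ 60 min: 11:00–12:00, 14:30–16:30.
That's 2 windows.

2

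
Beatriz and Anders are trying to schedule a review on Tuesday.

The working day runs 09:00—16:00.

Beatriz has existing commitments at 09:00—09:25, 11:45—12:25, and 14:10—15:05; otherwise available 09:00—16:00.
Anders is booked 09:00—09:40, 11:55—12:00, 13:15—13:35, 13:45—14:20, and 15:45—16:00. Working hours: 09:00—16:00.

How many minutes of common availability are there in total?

225 minutes

Beatriz free within 09:00–16:00: 09:25–11:45, 12:25–14:10, 15:05–16:00.
Anders free within 09:00–16:00: 09:40–11:55, 12:00–13:15, 13:35–13:45, 14:20–15:45.
Beatriz ∩ Anders: 09:40–11:45, 12:25–13:15, 13:35–13:45, 15:05–15:45.
Total common minutes: 125 + 50 + 10 + 40 = 225.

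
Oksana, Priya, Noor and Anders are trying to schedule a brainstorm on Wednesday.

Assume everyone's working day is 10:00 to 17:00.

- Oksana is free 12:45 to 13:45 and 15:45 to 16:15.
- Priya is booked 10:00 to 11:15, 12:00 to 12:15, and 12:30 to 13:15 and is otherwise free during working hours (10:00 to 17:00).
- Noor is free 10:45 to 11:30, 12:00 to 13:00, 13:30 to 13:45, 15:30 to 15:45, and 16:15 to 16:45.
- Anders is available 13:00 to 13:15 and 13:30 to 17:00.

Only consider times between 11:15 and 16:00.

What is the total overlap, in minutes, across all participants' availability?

Priya free within 10:00–17:00: 11:15–12:00, 12:15–12:30, 13:15–17:00.
Oksana ∩ Priya: 13:15–13:45, 15:45–16:15.
Oksana ∩ Priya ∩ Noor: 13:30–13:45.
Oksana ∩ Priya ∩ Noor ∩ Anders: 13:30–13:45.
Restricted to 11:15–16:00: 13:30–13:45.
Total common minutes: 15.

15 minutes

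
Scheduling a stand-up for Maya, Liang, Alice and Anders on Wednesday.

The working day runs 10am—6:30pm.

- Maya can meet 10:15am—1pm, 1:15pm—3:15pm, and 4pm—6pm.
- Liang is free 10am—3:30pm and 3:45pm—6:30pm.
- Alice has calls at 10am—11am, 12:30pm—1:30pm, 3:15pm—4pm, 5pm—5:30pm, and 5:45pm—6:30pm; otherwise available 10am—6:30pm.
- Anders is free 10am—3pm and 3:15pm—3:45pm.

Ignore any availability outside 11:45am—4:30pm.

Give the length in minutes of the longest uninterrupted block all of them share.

90 minutes

Alice free within 10:00–18:30: 11:00–12:30, 13:30–15:15, 16:00–17:00, 17:30–17:45.
Maya ∩ Liang: 10:15–13:00, 13:15–15:15, 16:00–18:00.
Maya ∩ Liang ∩ Alice: 11:00–12:30, 13:30–15:15, 16:00–17:00, 17:30–17:45.
Maya ∩ Liang ∩ Alice ∩ Anders: 11:00–12:30, 13:30–15:00.
Restricted to 11:45–16:30: 11:45–12:30, 13:30–15:00.
Common window lengths: 45, 90 min; longest is 90.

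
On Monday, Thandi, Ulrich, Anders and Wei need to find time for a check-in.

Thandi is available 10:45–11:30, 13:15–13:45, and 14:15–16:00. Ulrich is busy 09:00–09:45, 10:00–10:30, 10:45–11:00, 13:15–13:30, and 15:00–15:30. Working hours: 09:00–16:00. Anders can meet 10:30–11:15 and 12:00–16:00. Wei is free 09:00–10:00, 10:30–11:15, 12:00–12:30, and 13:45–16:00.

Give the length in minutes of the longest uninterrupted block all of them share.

45 minutes

Ulrich free within 09:00–16:00: 09:45–10:00, 10:30–10:45, 11:00–13:15, 13:30–15:00, 15:30–16:00.
Thandi ∩ Ulrich: 11:00–11:30, 13:30–13:45, 14:15–15:00, 15:30–16:00.
Thandi ∩ Ulrich ∩ Anders: 11:00–11:15, 13:30–13:45, 14:15–15:00, 15:30–16:00.
Thandi ∩ Ulrich ∩ Anders ∩ Wei: 11:00–11:15, 14:15–15:00, 15:30–16:00.
Common window lengths: 15, 45, 30 min; longest is 45.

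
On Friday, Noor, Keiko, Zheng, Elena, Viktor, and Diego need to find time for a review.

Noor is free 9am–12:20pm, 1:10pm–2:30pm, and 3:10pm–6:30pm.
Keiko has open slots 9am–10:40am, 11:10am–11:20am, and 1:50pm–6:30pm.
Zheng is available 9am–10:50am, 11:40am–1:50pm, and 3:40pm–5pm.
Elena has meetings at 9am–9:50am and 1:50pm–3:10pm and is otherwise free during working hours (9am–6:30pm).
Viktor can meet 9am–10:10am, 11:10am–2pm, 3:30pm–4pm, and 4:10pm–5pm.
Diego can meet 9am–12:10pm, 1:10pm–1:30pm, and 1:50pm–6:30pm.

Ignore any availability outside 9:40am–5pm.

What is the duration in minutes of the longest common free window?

50 minutes

Elena free within 09:00–18:30: 09:50–13:50, 15:10–18:30.
Noor ∩ Keiko: 09:00–10:40, 11:10–11:20, 13:50–14:30, 15:10–18:30.
Noor ∩ Keiko ∩ Zheng: 09:00–10:40, 15:40–17:00.
Noor ∩ Keiko ∩ Zheng ∩ Elena: 09:50–10:40, 15:40–17:00.
Noor ∩ Keiko ∩ Zheng ∩ Elena ∩ Viktor: 09:50–10:10, 15:40–16:00, 16:10–17:00.
Noor ∩ Keiko ∩ Zheng ∩ Elena ∩ Viktor ∩ Diego: 09:50–10:10, 15:40–16:00, 16:10–17:00.
Restricted to 09:40–17:00: 09:50–10:10, 15:40–16:00, 16:10–17:00.
Common window lengths: 20, 20, 50 min; longest is 50.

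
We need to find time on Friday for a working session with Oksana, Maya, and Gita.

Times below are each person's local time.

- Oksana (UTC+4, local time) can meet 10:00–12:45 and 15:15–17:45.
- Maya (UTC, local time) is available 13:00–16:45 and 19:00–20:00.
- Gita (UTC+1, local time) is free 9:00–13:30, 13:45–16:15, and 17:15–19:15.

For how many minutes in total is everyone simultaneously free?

45 minutes

Oksana → UTC: 06:00–08:45, 11:15–13:45.
Maya → UTC: 13:00–16:45, 19:00–20:00.
Gita → UTC: 08:00–12:30, 12:45–15:15, 16:15–18:15.
Oksana ∩ Maya: 13:00–13:45.
Oksana ∩ Maya ∩ Gita: 13:00–13:45.
Total common minutes: 45.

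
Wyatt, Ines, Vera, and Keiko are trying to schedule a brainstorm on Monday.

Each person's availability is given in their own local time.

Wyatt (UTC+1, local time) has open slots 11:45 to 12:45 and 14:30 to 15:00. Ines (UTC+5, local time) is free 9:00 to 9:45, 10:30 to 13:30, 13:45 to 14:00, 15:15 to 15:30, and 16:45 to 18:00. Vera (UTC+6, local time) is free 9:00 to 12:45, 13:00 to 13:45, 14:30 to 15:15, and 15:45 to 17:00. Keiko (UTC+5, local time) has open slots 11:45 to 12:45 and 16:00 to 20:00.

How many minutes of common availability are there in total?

0 minutes

Wyatt → UTC: 10:45–11:45, 13:30–14:00.
Ines → UTC: 04:00–04:45, 05:30–08:30, 08:45–09:00, 10:15–10:30, 11:45–13:00.
Vera → UTC: 03:00–06:45, 07:00–07:45, 08:30–09:15, 09:45–11:00.
Keiko → UTC: 06:45–07:45, 11:00–15:00.
Wyatt ∩ Ines: (none).
Wyatt ∩ Ines ∩ Vera: (none).
Wyatt ∩ Ines ∩ Vera ∩ Keiko: (none).
Total common minutes: 0.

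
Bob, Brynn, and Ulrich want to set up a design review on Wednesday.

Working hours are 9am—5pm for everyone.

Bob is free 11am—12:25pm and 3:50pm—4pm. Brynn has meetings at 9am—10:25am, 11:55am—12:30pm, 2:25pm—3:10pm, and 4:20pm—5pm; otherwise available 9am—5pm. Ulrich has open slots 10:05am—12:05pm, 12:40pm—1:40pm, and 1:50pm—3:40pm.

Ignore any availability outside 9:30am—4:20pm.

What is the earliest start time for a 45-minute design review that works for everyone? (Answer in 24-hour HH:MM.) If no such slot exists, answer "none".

11:00

Brynn free within 09:00–17:00: 10:25–11:55, 12:30–14:25, 15:10–16:20.
Bob ∩ Brynn: 11:00–11:55, 15:50–16:00.
Bob ∩ Brynn ∩ Ulrich: 11:00–11:55.
Restricted to 09:30–16:20: 11:00–11:55.
Windows ≥ 45 min: 11:00–11:55.
Earliest such window starts at 11:00.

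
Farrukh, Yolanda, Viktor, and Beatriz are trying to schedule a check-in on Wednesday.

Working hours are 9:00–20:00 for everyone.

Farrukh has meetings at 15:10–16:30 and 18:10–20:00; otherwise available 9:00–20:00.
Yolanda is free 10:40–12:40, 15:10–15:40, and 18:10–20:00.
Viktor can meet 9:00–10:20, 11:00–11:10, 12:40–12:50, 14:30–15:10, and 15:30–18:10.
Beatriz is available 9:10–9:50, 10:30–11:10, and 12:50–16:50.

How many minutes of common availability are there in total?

10 minutes

Farrukh free within 09:00–20:00: 09:00–15:10, 16:30–18:10.
Farrukh ∩ Yolanda: 10:40–12:40.
Farrukh ∩ Yolanda ∩ Viktor: 11:00–11:10.
Farrukh ∩ Yolanda ∩ Viktor ∩ Beatriz: 11:00–11:10.
Total common minutes: 10.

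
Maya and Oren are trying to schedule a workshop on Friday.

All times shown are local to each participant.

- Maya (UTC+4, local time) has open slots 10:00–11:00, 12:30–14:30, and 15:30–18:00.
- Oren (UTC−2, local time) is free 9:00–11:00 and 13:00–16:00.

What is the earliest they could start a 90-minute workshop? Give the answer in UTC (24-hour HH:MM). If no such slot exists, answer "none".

11:30

Maya → UTC: 06:00–07:00, 08:30–10:30, 11:30–14:00.
Oren → UTC: 11:00–13:00, 15:00–18:00.
Maya ∩ Oren: 11:30–13:00.
Windows ≥ 90 min: 11:30–13:00.
Earliest such window starts at 11:30.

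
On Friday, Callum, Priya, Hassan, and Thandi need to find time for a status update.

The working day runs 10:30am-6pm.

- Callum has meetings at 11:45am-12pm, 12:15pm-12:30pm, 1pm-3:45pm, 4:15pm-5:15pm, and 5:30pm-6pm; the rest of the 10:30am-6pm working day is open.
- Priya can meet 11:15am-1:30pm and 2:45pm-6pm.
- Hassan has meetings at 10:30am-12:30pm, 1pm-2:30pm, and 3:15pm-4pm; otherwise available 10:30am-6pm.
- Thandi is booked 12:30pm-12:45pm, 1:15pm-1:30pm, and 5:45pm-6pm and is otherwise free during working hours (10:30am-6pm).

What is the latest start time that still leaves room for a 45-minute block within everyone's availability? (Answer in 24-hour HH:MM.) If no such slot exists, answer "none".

none

Callum free within 10:30–18:00: 10:30–11:45, 12:00–12:15, 12:30–13:00, 15:45–16:15, 17:15–17:30.
Hassan free within 10:30–18:00: 12:30–13:00, 14:30–15:15, 16:00–18:00.
Thandi free within 10:30–18:00: 10:30–12:30, 12:45–13:15, 13:30–17:45.
Callum ∩ Priya: 11:15–11:45, 12:00–12:15, 12:30–13:00, 15:45–16:15, 17:15–17:30.
Callum ∩ Priya ∩ Hassan: 12:30–13:00, 16:00–16:15, 17:15–17:30.
Callum ∩ Priya ∩ Hassan ∩ Thandi: 12:45–13:00, 16:00–16:15, 17:15–17:30.
Windows ≥ 45 min: (none).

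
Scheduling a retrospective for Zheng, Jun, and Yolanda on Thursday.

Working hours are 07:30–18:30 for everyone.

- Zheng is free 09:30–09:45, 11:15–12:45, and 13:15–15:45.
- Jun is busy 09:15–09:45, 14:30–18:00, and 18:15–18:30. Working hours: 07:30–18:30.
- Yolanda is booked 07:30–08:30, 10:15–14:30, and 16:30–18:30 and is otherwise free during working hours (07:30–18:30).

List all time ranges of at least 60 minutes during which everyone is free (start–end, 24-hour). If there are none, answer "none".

none

Jun free within 07:30–18:30: 07:30–09:15, 09:45–14:30, 18:00–18:15.
Yolanda free within 07:30–18:30: 08:30–10:15, 14:30–16:30.
Zheng ∩ Jun: 11:15–12:45, 13:15–14:30.
Zheng ∩ Jun ∩ Yolanda: (none).
Windows ≥ 60 min: (none).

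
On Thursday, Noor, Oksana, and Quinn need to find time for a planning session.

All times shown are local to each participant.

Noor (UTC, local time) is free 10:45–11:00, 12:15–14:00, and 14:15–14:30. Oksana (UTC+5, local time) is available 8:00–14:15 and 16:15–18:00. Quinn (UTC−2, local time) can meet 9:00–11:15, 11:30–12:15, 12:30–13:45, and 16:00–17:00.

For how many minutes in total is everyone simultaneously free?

45 minutes

Noor → UTC: 10:45–11:00, 12:15–14:00, 14:15–14:30.
Oksana → UTC: 03:00–09:15, 11:15–13:00.
Quinn → UTC: 11:00–13:15, 13:30–14:15, 14:30–15:45, 18:00–19:00.
Noor ∩ Oksana: 12:15–13:00.
Noor ∩ Oksana ∩ Quinn: 12:15–13:00.
Total common minutes: 45.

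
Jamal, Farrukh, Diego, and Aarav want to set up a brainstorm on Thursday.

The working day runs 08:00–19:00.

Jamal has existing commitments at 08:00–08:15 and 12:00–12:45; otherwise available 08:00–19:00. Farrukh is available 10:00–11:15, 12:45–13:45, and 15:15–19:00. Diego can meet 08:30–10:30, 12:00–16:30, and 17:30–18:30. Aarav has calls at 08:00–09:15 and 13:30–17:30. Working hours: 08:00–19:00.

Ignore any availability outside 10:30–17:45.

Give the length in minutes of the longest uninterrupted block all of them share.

Jamal free within 08:00–19:00: 08:15–12:00, 12:45–19:00.
Aarav free within 08:00–19:00: 09:15–13:30, 17:30–19:00.
Jamal ∩ Farrukh: 10:00–11:15, 12:45–13:45, 15:15–19:00.
Jamal ∩ Farrukh ∩ Diego: 10:00–10:30, 12:45–13:45, 15:15–16:30, 17:30–18:30.
Jamal ∩ Farrukh ∩ Diego ∩ Aarav: 10:00–10:30, 12:45–13:30, 17:30–18:30.
Restricted to 10:30–17:45: 12:45–13:30, 17:30–17:45.
Common window lengths: 45, 15 min; longest is 45.

45 minutes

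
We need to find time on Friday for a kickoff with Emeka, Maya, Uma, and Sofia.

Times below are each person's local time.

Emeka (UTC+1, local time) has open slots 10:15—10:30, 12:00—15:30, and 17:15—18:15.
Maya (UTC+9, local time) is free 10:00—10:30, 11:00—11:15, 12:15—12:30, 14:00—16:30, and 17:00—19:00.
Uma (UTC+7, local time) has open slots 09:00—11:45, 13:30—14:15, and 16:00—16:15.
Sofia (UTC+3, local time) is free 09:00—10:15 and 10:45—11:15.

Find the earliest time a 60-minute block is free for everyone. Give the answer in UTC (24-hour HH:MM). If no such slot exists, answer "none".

none

Emeka → UTC: 09:15–09:30, 11:00–14:30, 16:15–17:15.
Maya → UTC: 01:00–01:30, 02:00–02:15, 03:15–03:30, 05:00–07:30, 08:00–10:00.
Uma → UTC: 02:00–04:45, 06:30–07:15, 09:00–09:15.
Sofia → UTC: 06:00–07:15, 07:45–08:15.
Emeka ∩ Maya: 09:15–09:30.
Emeka ∩ Maya ∩ Uma: (none).
Emeka ∩ Maya ∩ Uma ∩ Sofia: (none).
Windows ≥ 60 min: (none).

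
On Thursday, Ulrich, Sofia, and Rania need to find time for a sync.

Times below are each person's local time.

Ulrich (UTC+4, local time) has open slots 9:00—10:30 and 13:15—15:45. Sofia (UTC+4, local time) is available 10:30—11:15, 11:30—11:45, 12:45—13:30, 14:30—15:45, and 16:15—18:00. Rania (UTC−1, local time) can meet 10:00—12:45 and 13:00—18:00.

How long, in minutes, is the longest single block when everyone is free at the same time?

Ulrich → UTC: 05:00–06:30, 09:15–11:45.
Sofia → UTC: 06:30–07:15, 07:30–07:45, 08:45–09:30, 10:30–11:45, 12:15–14:00.
Rania → UTC: 11:00–13:45, 14:00–19:00.
Ulrich ∩ Sofia: 09:15–09:30, 10:30–11:45.
Ulrich ∩ Sofia ∩ Rania: 11:00–11:45.
Single common window of 45 minutes.

45 minutes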